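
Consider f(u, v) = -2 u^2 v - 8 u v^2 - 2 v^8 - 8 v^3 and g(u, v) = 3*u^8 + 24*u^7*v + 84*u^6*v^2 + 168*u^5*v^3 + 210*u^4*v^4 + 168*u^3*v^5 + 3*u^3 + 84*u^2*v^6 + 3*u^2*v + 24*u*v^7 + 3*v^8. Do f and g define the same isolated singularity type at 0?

Yes.

The Hessian of f at 0 has rank 0. Corank 2; j^3 = -2*v*(u + 2*v)^2 has shape L^2 M (L != M), so D-series; mu = 9 gives D_9. The Hessian of g at 0 has rank 0. Corank 2; j^3 = 3*u^2*(u + v) has shape L^2 M (L != M), so D-series; mu = 9 gives D_9. Both have type D_9, hence right-equivalent.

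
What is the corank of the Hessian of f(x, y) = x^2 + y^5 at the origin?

1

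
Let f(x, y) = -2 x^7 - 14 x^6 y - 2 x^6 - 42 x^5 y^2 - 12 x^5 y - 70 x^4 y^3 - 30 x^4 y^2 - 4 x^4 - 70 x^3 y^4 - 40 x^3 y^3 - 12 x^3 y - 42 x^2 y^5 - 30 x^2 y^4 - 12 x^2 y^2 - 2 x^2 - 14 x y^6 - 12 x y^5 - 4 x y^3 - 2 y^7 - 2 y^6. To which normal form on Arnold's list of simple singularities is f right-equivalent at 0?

The Hessian of f at 0 has rank 1. Corank 1: A-series; mu = 6 gives A_6.

A_{6}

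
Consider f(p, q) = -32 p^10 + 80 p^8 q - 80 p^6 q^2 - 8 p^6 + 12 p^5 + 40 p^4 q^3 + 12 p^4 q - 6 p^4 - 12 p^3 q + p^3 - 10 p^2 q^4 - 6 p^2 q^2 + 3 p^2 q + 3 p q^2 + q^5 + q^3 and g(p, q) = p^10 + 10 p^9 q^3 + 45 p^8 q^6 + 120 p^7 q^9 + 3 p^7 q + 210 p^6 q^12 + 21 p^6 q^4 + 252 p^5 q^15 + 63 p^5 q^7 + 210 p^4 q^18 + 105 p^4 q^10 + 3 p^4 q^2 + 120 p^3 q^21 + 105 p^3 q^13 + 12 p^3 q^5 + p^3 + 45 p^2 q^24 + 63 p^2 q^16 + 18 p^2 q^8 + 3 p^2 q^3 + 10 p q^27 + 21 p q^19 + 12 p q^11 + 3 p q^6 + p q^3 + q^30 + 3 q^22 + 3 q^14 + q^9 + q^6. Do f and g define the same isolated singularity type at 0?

No.

The Hessian of f at 0 has rank 0. Corank 2; j^3 = (p + q)^3 is a perfect cube, so E-series; the 5-jet and mu = 8 give E_8. The Hessian of g at 0 has rank 0. Corank 2; j^3 = p^3 is a perfect cube, so E-series; the 4-jet and mu = 7 give E_7. f is E_8 but g is E_7, hence not right-equivalent.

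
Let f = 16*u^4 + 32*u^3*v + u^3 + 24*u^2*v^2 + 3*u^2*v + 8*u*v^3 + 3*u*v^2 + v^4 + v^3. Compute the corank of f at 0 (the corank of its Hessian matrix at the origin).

Hessian at 0 has rank 0.

2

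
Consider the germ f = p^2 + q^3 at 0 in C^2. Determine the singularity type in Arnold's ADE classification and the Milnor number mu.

Type A_2, Milnor number mu = 2.

The Hessian of f at 0 has rank 1. Corank 1: A-series; mu = 2 gives A_2.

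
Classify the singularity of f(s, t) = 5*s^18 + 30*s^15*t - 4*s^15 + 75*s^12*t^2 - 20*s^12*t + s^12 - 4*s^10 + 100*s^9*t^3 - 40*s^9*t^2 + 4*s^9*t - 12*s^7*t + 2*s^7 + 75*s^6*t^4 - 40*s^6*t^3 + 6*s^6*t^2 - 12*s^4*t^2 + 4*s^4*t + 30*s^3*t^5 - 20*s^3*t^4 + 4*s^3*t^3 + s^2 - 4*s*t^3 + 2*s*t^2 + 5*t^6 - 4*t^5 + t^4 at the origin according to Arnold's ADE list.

A5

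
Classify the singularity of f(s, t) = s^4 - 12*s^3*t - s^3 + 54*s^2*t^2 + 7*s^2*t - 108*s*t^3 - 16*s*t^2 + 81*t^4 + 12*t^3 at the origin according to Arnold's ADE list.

D5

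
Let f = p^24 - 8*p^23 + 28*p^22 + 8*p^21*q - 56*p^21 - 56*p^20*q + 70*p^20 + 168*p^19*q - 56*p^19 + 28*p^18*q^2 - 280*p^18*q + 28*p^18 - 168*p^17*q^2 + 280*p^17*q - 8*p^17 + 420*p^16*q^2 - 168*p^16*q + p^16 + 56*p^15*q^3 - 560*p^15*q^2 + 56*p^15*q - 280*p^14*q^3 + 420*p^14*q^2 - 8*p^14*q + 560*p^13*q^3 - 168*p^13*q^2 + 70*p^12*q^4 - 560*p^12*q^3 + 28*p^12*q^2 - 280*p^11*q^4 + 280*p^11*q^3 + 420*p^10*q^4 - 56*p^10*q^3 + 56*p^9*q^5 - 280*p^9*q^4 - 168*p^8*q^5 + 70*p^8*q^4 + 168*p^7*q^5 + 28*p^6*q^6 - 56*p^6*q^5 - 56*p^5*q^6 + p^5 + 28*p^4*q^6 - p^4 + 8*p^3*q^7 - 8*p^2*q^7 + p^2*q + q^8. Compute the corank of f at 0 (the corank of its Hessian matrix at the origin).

2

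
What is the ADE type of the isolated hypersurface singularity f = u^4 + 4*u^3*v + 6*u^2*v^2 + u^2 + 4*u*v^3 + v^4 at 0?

A3

The Hessian of f at 0 has rank 1. Corank 1: A-series; mu = 3 gives A_3.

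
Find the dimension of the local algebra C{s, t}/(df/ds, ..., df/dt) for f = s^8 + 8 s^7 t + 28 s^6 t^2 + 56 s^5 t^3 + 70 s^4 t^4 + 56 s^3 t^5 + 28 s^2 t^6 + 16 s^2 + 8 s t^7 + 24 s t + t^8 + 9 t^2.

7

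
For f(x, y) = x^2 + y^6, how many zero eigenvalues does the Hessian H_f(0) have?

The Hessian at 0 is [[2, 0], [0, 0]] of rank 1; hence corank 1.

1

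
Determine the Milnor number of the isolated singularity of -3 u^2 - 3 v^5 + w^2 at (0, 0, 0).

The Hessian of f at 0 is [[-6, 0, 0], [0, 0, 0], [0, 0, 2]] with rank 2, so corank 1. A Groebner basis of the Jacobian ideal J(f) in C{u,v,w} is {v^4, u, w}; counting standard monomials gives mu = 4. Corank 1: A-series; mu = 4 gives A_4.

4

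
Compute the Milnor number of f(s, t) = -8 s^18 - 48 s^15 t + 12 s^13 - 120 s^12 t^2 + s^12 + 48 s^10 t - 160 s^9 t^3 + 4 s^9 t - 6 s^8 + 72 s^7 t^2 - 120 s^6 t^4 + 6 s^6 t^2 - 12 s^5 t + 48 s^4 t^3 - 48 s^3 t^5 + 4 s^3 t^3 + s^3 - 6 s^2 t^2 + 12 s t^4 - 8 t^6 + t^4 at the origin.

The Hessian of f at 0 is [[0, 0], [0, 0]] with rank 0, so corank 2. A Groebner basis of the Jacobian ideal J(f) in C{s,t} is {s^3, s^2*t, -s^2/4 + s*t^2, t^3}; counting standard monomials gives mu = 6. Corank 2; j^3 = s^3 is a perfect cube, so E-series; the 4-jet and mu = 6 give E_6.

6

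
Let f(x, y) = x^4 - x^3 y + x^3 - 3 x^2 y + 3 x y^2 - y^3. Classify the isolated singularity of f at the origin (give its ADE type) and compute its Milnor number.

The Hessian of f at 0 is [[0, 0], [0, 0]] with rank 0, so corank 2. A Groebner basis of the Jacobian ideal J(f) in C{x,y} is {3*x^2 - 6*x*y + y^4 + y^3 + 3*y^2, x^3 + 3*x^2 - 6*x*y + 3*y^2, x^2*y + 3*x^2 - 6*x*y + 3*y^2, 2*x^2 + x*y^2 - 4*x*y - y^3/3 + 2*y^2}; counting standard monomials gives mu = 7. Corank 2; j^3 = (x - y)^3 is a perfect cube, so E-series; the 4-jet and mu = 7 give E_7.

Type E7, Milnor number mu = 7.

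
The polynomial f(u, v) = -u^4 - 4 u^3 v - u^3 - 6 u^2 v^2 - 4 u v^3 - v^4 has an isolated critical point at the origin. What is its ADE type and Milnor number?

Type E_{6}, Milnor number mu = 6.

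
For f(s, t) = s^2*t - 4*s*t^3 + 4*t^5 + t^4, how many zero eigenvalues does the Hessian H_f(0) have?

2

The Hessian at 0 is [[0, 0], [0, 0]] of rank 0; hence corank 2.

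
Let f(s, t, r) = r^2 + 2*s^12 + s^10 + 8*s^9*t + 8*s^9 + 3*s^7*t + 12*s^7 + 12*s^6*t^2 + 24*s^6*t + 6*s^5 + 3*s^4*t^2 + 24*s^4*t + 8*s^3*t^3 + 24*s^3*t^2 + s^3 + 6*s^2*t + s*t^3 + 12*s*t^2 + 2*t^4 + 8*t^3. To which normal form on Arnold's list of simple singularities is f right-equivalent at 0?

E_{7}

The Hessian of f at 0 has rank 1. Corank 2; j^3 = (s + 2*t)^3 is a perfect cube, so E-series; the 4-jet and mu = 7 give E_7.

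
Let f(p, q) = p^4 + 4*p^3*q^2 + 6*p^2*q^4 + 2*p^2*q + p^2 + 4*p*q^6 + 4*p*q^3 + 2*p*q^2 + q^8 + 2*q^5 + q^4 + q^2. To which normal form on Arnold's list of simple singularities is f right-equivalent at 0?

A1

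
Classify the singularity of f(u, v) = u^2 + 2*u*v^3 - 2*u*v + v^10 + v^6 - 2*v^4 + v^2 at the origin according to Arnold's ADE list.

A_9

The Hessian of f at 0 has rank 1. Corank 1: A-series; mu = 9 gives A_9.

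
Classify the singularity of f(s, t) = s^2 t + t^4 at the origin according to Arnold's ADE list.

D5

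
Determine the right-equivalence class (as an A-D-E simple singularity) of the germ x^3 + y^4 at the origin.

E_{6}

The Hessian of f at 0 is [[0, 0], [0, 0]] with rank 0, so corank 2. A Groebner basis of the Jacobian ideal J(f) in C{x,y} is {y^3, x^2}; counting standard monomials gives mu = 6. Corank 2; j^3 = x^3 is a perfect cube, so E-series; the 4-jet and mu = 6 give E_6.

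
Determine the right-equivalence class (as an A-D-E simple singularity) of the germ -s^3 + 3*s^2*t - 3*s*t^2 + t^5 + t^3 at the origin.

The Hessian of f at 0 is [[0, 0], [0, 0]] with rank 0, so corank 2. A Groebner basis of the Jacobian ideal J(f) in C{s,t} is {t^4, s^2 - 2*s*t + t^2}; counting standard monomials gives mu = 8. Corank 2; j^3 = -(s - t)^3 is a perfect cube, so E-series; the 5-jet and mu = 8 give E_8.

E_{8}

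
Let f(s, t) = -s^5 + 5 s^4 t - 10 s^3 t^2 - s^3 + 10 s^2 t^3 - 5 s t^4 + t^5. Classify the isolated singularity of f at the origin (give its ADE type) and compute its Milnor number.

Type E8, Milnor number mu = 8.

The Hessian of f at 0 is [[0, 0], [0, 0]] with rank 0, so corank 2. A Groebner basis of the Jacobian ideal J(f) in C{s,t} is {t^5, s*t^3 - t^4/4, s^2}; counting standard monomials gives mu = 8. Corank 2; j^3 = -s^3 is a perfect cube, so E-series; the 5-jet and mu = 8 give E_8.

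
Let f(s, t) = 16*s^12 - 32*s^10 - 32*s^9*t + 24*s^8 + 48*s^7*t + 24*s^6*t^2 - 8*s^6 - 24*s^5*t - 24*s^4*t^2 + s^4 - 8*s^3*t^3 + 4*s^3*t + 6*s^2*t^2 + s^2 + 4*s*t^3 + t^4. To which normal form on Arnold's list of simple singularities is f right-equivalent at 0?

A3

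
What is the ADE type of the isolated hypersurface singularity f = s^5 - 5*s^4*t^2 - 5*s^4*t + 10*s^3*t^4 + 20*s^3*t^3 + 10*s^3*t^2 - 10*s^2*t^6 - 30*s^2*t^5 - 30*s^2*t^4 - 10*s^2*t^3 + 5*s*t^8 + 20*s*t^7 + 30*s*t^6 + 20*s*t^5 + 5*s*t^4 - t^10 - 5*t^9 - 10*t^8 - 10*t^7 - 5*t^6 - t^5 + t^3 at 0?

The Hessian of f at 0 has rank 0. Corank 2; j^3 = t^3 is a perfect cube, so E-series; the 5-jet and mu = 8 give E_8.

E_8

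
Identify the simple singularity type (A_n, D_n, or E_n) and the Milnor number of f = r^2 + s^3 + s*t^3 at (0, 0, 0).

Type E_7, Milnor number mu = 7.

The Hessian of f at 0 has rank 1. Corank 2; j^3 = s^3 is a perfect cube, so E-series; the 4-jet and mu = 7 give E_7.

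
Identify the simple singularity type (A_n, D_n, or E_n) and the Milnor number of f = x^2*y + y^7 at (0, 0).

Type D8, Milnor number mu = 8.

The Hessian of f at 0 is [[0, 0], [0, 0]] with rank 0, so corank 2. A Groebner basis of the Jacobian ideal J(f) in C{x,y} is {x^2/7 + y^6, x^3, x*y}; counting standard monomials gives mu = 8. Corank 2; j^3 = x^2*y has shape L^2 M (L != M), so D-series; mu = 8 gives D_8.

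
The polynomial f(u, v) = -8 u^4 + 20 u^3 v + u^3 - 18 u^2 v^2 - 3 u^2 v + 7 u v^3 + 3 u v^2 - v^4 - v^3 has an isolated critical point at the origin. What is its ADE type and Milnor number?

The Hessian of f at 0 has rank 0. Corank 2; j^3 = (u - v)^3 is a perfect cube, so E-series; the 4-jet and mu = 7 give E_7.

Type E_7, Milnor number mu = 7.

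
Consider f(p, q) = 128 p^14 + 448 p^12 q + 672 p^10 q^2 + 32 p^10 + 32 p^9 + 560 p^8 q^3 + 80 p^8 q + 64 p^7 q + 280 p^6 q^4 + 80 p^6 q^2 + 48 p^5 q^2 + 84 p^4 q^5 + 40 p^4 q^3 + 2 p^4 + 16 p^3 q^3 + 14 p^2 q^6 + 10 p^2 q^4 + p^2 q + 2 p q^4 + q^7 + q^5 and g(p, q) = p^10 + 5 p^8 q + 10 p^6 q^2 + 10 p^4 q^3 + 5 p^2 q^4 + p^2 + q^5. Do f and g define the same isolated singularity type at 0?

No.

The Hessian of f at 0 has rank 0. Corank 2; j^3 = p^2*q has shape L^2 M (L != M), so D-series; mu = 6 gives D_6. The Hessian of g at 0 has rank 1. Corank 1: A-series; mu = 4 gives A_4. f is D_6 but g is A_4, hence not right-equivalent.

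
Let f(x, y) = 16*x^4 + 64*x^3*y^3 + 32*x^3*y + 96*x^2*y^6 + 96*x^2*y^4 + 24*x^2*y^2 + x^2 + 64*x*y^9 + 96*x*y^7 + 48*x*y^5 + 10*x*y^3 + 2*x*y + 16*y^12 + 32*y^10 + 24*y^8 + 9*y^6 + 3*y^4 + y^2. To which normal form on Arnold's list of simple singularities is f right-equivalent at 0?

The Hessian of f at 0 has rank 1. Corank 1: A-series; mu = 3 gives A_3.

A_3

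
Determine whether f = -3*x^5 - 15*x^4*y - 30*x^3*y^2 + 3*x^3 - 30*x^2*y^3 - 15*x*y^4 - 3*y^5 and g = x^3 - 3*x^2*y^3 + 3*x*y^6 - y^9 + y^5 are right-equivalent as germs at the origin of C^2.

Yes.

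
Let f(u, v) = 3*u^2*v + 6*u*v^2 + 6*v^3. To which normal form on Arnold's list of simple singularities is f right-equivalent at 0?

D4

The Hessian of f at 0 has rank 0. Corank 2; j^3 = 3*v*(u^2 + 2*u*v + 2*v^2) splits into three distinct lines over C (the quadratic factor has nonzero discriminant), so D_4.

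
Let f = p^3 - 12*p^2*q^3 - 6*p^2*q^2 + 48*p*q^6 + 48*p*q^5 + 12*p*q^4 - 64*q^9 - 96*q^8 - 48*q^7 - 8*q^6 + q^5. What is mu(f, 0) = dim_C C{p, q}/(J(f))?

8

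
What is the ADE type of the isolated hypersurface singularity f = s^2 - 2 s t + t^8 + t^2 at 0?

The Hessian of f at 0 has rank 1. Corank 1: A-series; mu = 7 gives A_7.

A_{7}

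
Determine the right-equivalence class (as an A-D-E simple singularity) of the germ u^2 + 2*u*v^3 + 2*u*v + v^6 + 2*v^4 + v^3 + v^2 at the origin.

A2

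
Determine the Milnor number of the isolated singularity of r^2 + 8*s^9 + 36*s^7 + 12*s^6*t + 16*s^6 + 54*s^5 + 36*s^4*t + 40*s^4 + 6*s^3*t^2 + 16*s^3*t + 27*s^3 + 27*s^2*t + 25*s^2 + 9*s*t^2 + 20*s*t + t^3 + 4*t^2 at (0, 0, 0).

2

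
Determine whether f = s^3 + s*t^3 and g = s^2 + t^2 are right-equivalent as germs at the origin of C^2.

No.

The Hessian of f at 0 is [[0, 0], [0, 0]] with rank 0, so corank 2. A Groebner basis of the Jacobian ideal J(f) in C{s,t} is {s^3, s*t^2, 3*s^2 + t^3}; counting standard monomials gives mu = 7. Corank 2; j^3 = s^3 is a perfect cube, so E-series; the 4-jet and mu = 7 give E_7. The Hessian of g at 0 is [[2, 0], [0, 2]] with rank 2, so corank 0. A Groebner basis of the Jacobian ideal J(g) in C{s,t} is {s, t}; counting standard monomials gives mu = 1. Corank 0: nondegenerate Morse point, so A_1. f is E_7 but g is A_1, hence not right-equivalent.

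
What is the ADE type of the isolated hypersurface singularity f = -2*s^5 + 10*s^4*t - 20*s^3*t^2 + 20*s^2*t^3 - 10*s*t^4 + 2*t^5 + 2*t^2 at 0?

A_4

The Hessian of f at 0 has rank 1. Corank 1: A-series; mu = 4 gives A_4.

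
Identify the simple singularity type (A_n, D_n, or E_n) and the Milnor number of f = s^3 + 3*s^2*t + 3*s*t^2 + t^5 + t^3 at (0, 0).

Type E_{8}, Milnor number mu = 8.

The Hessian of f at 0 has rank 0. Corank 2; j^3 = (s + t)^3 is a perfect cube, so E-series; the 5-jet and mu = 8 give E_8.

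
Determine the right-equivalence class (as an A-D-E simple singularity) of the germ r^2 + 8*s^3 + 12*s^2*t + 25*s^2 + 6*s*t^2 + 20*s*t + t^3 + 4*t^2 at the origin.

The Hessian of f at 0 is [[50, 20, 0], [20, 8, 0], [0, 0, 2]] with rank 2, so corank 1. A Groebner basis of the Jacobian ideal J(f) in C{s,t,r} is {t^2, s + 2*t/5, r}; counting standard monomials gives mu = 2. Corank 1: A-series; mu = 2 gives A_2.

A_{2}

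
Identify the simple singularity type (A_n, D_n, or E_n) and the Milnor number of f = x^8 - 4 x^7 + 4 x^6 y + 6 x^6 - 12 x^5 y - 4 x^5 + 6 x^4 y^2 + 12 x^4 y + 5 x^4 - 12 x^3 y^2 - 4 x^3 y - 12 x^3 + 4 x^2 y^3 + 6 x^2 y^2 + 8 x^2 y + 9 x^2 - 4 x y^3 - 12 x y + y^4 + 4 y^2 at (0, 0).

Type A_3, Milnor number mu = 3.

The Hessian of f at 0 is [[18, -12], [-12, 8]] with rank 1, so corank 1. A Groebner basis of the Jacobian ideal J(f) in C{x,y} is {x^2 - 3*x/2 + y, x*y - 9*x/4 + 3*y/2, -27*x/8 + y^2 + 9*y/4}; counting standard monomials gives mu = 3. Corank 1: A-series; mu = 3 gives A_3.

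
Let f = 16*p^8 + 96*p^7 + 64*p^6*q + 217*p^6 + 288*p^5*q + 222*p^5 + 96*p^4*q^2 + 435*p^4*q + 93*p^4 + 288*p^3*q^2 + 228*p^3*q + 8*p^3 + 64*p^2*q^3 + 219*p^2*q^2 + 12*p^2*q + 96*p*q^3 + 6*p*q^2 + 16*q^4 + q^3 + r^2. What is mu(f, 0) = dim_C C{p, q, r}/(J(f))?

6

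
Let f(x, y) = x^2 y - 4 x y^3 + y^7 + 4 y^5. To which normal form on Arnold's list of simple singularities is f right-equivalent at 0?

D_8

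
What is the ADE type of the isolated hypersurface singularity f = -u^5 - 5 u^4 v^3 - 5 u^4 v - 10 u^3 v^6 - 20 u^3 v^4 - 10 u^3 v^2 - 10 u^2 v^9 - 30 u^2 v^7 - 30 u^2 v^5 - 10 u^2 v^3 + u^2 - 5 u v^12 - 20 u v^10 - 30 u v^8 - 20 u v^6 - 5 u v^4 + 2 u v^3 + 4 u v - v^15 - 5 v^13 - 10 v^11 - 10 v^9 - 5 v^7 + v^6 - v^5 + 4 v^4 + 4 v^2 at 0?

The Hessian of f at 0 is [[2, 4], [4, 8]] with rank 1, so corank 1. A Groebner basis of the Jacobian ideal J(f) in C{u,v} is {u + v^3 + 2*v, u^2 - 4*v^2, u*v + 2*v^2}; counting standard monomials gives mu = 4. Corank 1: A-series; mu = 4 gives A_4.

A_{4}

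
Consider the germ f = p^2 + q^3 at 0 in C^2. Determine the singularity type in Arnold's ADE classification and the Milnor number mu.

The Hessian of f at 0 has rank 1. Corank 1: A-series; mu = 2 gives A_2.

Type A_2, Milnor number mu = 2.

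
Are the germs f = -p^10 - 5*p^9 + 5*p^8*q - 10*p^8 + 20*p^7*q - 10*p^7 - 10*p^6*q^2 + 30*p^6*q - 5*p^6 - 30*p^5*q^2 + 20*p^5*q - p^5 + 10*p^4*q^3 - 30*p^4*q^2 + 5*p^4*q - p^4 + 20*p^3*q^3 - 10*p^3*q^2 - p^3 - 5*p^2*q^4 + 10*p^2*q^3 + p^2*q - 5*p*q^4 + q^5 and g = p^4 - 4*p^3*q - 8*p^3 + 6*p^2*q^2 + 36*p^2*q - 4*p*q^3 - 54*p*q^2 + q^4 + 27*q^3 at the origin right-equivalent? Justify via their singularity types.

The Hessian of f at 0 is [[0, 0], [0, 0]] with rank 0, so corank 2. A Groebner basis of the Jacobian ideal J(f) in C{p,q} is {p*q/5 + q^4, p*q^2, p^2 - p*q}; counting standard monomials gives mu = 6. Corank 2; j^3 = -p^2*(p - q) has shape L^2 M (L != M), so D-series; mu = 6 gives D_6. The Hessian of g at 0 is [[0, 0], [0, 0]] with rank 0, so corank 2. A Groebner basis of the Jacobian ideal J(g) in C{p,q} is {q^4, p*q^2 - 4*q^3/3, p^2 - 3*p*q + 9*q^2/4}; counting standard monomials gives mu = 6. Corank 2; j^3 = -(2*p - 3*q)^3 is a perfect cube, so E-series; the 4-jet and mu = 6 give E_6. f is D_6 but g is E_6, hence not right-equivalent.

No.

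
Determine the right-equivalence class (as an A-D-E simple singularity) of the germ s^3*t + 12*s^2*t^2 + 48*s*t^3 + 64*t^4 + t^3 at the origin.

E7

The Hessian of f at 0 has rank 0. Corank 2; j^3 = t^3 is a perfect cube, so E-series; the 4-jet and mu = 7 give E_7.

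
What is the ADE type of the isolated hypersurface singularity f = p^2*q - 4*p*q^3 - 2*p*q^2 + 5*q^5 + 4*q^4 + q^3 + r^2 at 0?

D_{6}

The Hessian of f at 0 is [[0, 0, 0], [0, 0, 0], [0, 0, 2]] with rank 1, so corank 2. A Groebner basis of the Jacobian ideal J(f) in C{p,q,r} is {p^3 + 6*p^2 - 25*p*q/2 + 13*q^2/2, p^2*q + 4*p^2 - 17*p*q/2 + 9*q^2/2, 2*p^2 + p*q^2 - 9*p*q/2 + 5*q^2/2, -p*q/2 + q^3 + q^2/2, r}; counting standard monomials gives mu = 6. Corank 2; j^3 = q*(p - q)^2 has shape L^2 M (L != M), so D-series; mu = 6 gives D_6.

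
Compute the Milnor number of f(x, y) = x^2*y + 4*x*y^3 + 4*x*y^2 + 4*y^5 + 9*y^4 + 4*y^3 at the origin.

5

The Hessian of f at 0 has rank 0. Corank 2; j^3 = y*(x + 2*y)^2 has shape L^2 M (L != M), so D-series; mu = 5 gives D_5.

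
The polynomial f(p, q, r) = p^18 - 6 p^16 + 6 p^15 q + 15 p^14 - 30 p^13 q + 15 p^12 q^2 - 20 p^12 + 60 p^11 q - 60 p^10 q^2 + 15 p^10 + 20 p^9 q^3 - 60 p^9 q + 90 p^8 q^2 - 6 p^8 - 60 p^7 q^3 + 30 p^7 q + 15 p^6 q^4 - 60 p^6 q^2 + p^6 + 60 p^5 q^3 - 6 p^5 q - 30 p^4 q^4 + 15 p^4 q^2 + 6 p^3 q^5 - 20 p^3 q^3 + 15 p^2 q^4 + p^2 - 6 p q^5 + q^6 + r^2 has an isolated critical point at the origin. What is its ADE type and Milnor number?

The Hessian of f at 0 has rank 2. Corank 1: A-series; mu = 5 gives A_5.

Type A5, Milnor number mu = 5.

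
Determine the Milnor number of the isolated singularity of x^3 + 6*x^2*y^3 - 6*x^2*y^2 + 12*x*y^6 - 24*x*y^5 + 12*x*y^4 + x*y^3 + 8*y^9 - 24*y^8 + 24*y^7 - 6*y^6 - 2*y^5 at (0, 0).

The Hessian of f at 0 has rank 0. Corank 2; j^3 = x^3 is a perfect cube, so E-series; the 4-jet and mu = 7 give E_7.

7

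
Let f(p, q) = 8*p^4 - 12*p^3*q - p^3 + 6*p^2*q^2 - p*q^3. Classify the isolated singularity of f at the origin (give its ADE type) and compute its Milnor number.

Type E_7, Milnor number mu = 7.

The Hessian of f at 0 has rank 0. Corank 2; j^3 = -p^3 is a perfect cube, so E-series; the 4-jet and mu = 7 give E_7.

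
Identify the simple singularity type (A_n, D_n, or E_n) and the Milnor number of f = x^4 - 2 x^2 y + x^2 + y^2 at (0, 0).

The Hessian of f at 0 is [[2, 0], [0, 2]] with rank 2, so corank 0. A Groebner basis of the Jacobian ideal J(f) in C{x,y} is {x, y}; counting standard monomials gives mu = 1. Corank 0: nondegenerate Morse point, so A_1.

Type A1, Milnor number mu = 1.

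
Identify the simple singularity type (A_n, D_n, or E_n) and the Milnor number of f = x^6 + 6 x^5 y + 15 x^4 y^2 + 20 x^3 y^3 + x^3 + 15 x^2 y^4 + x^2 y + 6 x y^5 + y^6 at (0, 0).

Type D7, Milnor number mu = 7.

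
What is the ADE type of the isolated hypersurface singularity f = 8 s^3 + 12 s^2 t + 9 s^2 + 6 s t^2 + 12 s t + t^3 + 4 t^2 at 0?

The Hessian of f at 0 is [[18, 12], [12, 8]] with rank 1, so corank 1. A Groebner basis of the Jacobian ideal J(f) in C{s,t} is {t^2, s + 2*t/3}; counting standard monomials gives mu = 2. Corank 1: A-series; mu = 2 gives A_2.

A_{2}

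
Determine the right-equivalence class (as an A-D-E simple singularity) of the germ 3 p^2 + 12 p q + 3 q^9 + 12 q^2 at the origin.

The Hessian of f at 0 has rank 1. Corank 1: A-series; mu = 8 gives A_8.

A8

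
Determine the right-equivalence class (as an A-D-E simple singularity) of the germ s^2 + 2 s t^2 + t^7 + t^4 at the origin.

A_6

The Hessian of f at 0 is [[2, 0], [0, 0]] with rank 1, so corank 1. A Groebner basis of the Jacobian ideal J(f) in C{s,t} is {s^3, s + t^2}; counting standard monomials gives mu = 6. Corank 1: A-series; mu = 6 gives A_6.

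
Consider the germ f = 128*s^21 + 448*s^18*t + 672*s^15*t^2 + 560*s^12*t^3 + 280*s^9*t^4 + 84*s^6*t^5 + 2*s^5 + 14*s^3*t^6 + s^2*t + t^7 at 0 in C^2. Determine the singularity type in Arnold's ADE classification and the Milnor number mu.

The Hessian of f at 0 has rank 0. Corank 2; j^3 = s^2*t has shape L^2 M (L != M), so D-series; mu = 8 gives D_8.

Type D_{8}, Milnor number mu = 8.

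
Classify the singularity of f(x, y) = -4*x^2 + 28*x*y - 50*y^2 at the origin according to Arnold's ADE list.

A_{1}

The Hessian of f at 0 has rank 2. Corank 0: nondegenerate Morse point, so A_1.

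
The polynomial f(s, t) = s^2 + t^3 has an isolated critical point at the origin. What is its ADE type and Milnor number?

The Hessian of f at 0 is [[2, 0], [0, 0]] with rank 1, so corank 1. A Groebner basis of the Jacobian ideal J(f) in C{s,t} is {t^2, s}; counting standard monomials gives mu = 2. Corank 1: A-series; mu = 2 gives A_2.

Type A_{2}, Milnor number mu = 2.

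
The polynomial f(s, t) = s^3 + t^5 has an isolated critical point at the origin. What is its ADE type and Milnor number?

Type E8, Milnor number mu = 8.

The Hessian of f at 0 has rank 0. Corank 2; j^3 = s^3 is a perfect cube, so E-series; the 5-jet and mu = 8 give E_8.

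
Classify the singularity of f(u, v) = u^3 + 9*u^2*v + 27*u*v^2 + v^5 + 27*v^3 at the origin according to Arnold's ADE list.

E8

The Hessian of f at 0 has rank 0. Corank 2; j^3 = (u + 3*v)^3 is a perfect cube, so E-series; the 5-jet and mu = 8 give E_8.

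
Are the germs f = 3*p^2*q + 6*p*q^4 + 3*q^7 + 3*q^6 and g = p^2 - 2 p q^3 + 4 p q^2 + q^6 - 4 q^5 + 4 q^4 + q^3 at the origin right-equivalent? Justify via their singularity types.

The Hessian of f at 0 has rank 0. Corank 2; j^3 = 3*p^2*q has shape L^2 M (L != M), so D-series; mu = 7 gives D_7. The Hessian of g at 0 has rank 1. Corank 1: A-series; mu = 2 gives A_2. f is D_7 but g is A_2, hence not right-equivalent.

No.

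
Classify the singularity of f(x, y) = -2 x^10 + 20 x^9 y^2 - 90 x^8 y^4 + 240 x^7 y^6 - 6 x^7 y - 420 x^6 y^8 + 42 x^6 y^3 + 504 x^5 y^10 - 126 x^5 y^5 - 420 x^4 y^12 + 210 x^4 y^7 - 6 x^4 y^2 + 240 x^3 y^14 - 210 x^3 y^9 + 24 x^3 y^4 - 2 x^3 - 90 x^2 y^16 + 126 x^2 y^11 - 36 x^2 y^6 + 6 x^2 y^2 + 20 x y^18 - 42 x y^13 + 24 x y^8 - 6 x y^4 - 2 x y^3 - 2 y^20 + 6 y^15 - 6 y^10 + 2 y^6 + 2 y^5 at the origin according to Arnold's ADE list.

The Hessian of f at 0 is [[0, 0], [0, 0]] with rank 0, so corank 2. A Groebner basis of the Jacobian ideal J(f) in C{x,y} is {-x^2 + y^4 - y^3/3, x^3, x^2*y + x^2/3 + y^3/9, -x^2 + x*y^2 - y^3/3}; counting standard monomials gives mu = 7. Corank 2; j^3 = -2*x^3 is a perfect cube, so E-series; the 4-jet and mu = 7 give E_7.

E7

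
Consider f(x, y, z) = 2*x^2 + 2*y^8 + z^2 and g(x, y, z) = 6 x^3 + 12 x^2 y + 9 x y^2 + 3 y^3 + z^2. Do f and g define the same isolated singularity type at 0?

No.

The Hessian of f at 0 has rank 2. Corank 1: A-series; mu = 7 gives A_7. The Hessian of g at 0 has rank 1. Corank 2; j^3 = 3*(x + y)*(2*x^2 + 2*x*y + y^2) splits into three distinct lines over C (the quadratic factor has nonzero discriminant), so D_4. f is A_7 but g is D_4, hence not right-equivalent.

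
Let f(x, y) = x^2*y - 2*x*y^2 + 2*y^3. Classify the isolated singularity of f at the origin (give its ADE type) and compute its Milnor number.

Type D4, Milnor number mu = 4.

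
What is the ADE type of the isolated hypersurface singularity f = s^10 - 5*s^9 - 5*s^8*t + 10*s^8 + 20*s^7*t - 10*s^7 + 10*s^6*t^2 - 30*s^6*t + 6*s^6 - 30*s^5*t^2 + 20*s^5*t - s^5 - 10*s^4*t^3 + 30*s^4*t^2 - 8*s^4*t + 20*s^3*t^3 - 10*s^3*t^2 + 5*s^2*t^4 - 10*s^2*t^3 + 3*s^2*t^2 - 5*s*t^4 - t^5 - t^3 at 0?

The Hessian of f at 0 has rank 0. Corank 2; j^3 = -t^3 is a perfect cube, so E-series; the 5-jet and mu = 8 give E_8.

E8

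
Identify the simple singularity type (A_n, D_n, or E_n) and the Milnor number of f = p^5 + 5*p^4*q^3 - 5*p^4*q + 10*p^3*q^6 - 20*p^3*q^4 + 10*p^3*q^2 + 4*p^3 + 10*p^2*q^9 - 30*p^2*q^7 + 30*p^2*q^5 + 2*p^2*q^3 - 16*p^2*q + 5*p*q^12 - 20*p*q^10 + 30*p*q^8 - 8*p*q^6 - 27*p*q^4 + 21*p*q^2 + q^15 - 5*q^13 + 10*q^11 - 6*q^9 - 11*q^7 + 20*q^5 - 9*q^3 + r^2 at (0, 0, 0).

Type D_6, Milnor number mu = 6.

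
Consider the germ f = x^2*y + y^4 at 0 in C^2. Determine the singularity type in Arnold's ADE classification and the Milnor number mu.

The Hessian of f at 0 has rank 0. Corank 2; j^3 = x^2*y has shape L^2 M (L != M), so D-series; mu = 5 gives D_5.

Type D_{5}, Milnor number mu = 5.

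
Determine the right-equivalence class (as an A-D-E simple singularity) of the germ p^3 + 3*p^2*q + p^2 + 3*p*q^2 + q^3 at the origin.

The Hessian of f at 0 has rank 1. Corank 1: A-series; mu = 2 gives A_2.

A_2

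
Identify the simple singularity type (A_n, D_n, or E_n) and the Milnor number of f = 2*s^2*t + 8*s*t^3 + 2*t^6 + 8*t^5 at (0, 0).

Type D_{7}, Milnor number mu = 7.

The Hessian of f at 0 has rank 0. Corank 2; j^3 = 2*s^2*t has shape L^2 M (L != M), so D-series; mu = 7 gives D_7.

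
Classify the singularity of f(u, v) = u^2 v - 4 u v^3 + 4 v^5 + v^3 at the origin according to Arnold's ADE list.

D_{4}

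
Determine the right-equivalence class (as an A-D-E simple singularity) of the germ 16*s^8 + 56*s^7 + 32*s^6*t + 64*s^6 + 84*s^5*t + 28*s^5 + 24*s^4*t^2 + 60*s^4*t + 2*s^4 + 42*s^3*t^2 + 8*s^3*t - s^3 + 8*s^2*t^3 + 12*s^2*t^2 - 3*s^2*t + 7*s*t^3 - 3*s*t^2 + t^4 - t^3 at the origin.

E_{7}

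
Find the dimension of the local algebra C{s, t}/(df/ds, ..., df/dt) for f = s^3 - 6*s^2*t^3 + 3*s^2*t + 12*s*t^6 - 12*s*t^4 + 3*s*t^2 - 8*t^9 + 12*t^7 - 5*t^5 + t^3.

8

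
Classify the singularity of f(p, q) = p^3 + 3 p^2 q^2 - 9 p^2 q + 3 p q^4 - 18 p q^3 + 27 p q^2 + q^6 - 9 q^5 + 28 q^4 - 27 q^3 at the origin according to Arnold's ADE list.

The Hessian of f at 0 has rank 0. Corank 2; j^3 = (p - 3*q)^3 is a perfect cube, so E-series; the 4-jet and mu = 6 give E_6.

E6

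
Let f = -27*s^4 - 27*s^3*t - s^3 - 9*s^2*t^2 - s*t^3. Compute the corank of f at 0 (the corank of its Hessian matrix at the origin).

Hessian at 0 has rank 0.

2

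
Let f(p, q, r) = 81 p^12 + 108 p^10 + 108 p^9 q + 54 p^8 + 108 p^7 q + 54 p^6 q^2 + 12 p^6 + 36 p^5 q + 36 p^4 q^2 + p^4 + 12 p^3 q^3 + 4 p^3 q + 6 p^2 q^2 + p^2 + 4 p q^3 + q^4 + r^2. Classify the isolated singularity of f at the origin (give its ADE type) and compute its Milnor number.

Type A3, Milnor number mu = 3.

The Hessian of f at 0 is [[2, 0, 0], [0, 0, 0], [0, 0, 2]] with rank 2, so corank 1. A Groebner basis of the Jacobian ideal J(f) in C{p,q,r} is {q^3, p, r}; counting standard monomials gives mu = 3. Corank 1: A-series; mu = 3 gives A_3.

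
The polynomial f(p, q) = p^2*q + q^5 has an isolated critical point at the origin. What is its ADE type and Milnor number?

The Hessian of f at 0 has rank 0. Corank 2; j^3 = p^2*q has shape L^2 M (L != M), so D-series; mu = 6 gives D_6.

Type D6, Milnor number mu = 6.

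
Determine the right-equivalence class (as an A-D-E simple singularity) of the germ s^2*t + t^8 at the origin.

D9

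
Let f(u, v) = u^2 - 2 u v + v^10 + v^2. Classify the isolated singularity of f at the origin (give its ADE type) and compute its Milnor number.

Type A_{9}, Milnor number mu = 9.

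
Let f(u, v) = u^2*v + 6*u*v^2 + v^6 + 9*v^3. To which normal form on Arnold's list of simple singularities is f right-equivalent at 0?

D_7

The Hessian of f at 0 has rank 0. Corank 2; j^3 = v*(u + 3*v)^2 has shape L^2 M (L != M), so D-series; mu = 7 gives D_7.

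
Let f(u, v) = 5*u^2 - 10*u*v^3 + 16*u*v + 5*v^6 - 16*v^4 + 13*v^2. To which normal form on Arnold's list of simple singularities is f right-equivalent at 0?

A_1

The Hessian of f at 0 is [[10, 16], [16, 26]] with rank 2, so corank 0. A Groebner basis of the Jacobian ideal J(f) in C{u,v} is {u, v}; counting standard monomials gives mu = 1. Corank 0: nondegenerate Morse point, so A_1.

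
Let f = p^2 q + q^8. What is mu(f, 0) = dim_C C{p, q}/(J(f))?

9

The Hessian of f at 0 is [[0, 0], [0, 0]] with rank 0, so corank 2. A Groebner basis of the Jacobian ideal J(f) in C{p,q} is {p^2/8 + q^7, p^3, p*q}; counting standard monomials gives mu = 9. Corank 2; j^3 = p^2*q has shape L^2 M (L != M), so D-series; mu = 9 gives D_9.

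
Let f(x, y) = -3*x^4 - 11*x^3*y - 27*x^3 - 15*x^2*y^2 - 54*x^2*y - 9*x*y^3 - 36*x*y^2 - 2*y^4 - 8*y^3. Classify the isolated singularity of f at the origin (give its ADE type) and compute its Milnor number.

The Hessian of f at 0 has rank 0. Corank 2; j^3 = -(3*x + 2*y)^3 is a perfect cube, so E-series; the 4-jet and mu = 7 give E_7.

Type E7, Milnor number mu = 7.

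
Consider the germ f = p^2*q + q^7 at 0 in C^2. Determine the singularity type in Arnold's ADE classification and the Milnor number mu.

Type D_{8}, Milnor number mu = 8.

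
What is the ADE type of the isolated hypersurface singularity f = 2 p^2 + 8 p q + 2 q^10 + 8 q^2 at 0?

A9

The Hessian of f at 0 is [[4, 8], [8, 16]] with rank 1, so corank 1. A Groebner basis of the Jacobian ideal J(f) in C{p,q} is {q^9, p + 2*q}; counting standard monomials gives mu = 9. Corank 1: A-series; mu = 9 gives A_9.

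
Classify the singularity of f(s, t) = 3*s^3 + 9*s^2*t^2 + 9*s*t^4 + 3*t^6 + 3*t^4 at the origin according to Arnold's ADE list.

E6

The Hessian of f at 0 has rank 0. Corank 2; j^3 = 3*s^3 is a perfect cube, so E-series; the 4-jet and mu = 6 give E_6.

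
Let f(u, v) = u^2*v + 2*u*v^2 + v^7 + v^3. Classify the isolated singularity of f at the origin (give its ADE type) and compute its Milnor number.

Type D_8, Milnor number mu = 8.

The Hessian of f at 0 has rank 0. Corank 2; j^3 = v*(u + v)^2 has shape L^2 M (L != M), so D-series; mu = 8 gives D_8.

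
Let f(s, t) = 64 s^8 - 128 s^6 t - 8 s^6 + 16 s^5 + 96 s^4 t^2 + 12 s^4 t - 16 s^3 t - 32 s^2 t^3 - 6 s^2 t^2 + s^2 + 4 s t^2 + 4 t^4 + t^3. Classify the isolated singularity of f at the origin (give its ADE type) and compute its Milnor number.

Type A2, Milnor number mu = 2.

The Hessian of f at 0 is [[2, 0], [0, 0]] with rank 1, so corank 1. A Groebner basis of the Jacobian ideal J(f) in C{s,t} is {t^2, s}; counting standard monomials gives mu = 2. Corank 1: A-series; mu = 2 gives A_2.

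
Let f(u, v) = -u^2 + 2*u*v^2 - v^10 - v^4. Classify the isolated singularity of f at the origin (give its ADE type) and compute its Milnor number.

The Hessian of f at 0 is [[-2, 0], [0, 0]] with rank 1, so corank 1. A Groebner basis of the Jacobian ideal J(f) in C{u,v} is {u^5, u^4*v, -u + v^2}; counting standard monomials gives mu = 9. Corank 1: A-series; mu = 9 gives A_9.

Type A_{9}, Milnor number mu = 9.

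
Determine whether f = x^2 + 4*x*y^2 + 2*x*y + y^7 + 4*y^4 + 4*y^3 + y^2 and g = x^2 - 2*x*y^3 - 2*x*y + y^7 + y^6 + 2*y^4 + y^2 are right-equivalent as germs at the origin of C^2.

Yes.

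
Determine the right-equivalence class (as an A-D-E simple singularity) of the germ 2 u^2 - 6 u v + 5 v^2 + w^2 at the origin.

The Hessian of f at 0 has rank 3. Corank 0: nondegenerate Morse point, so A_1.

A_1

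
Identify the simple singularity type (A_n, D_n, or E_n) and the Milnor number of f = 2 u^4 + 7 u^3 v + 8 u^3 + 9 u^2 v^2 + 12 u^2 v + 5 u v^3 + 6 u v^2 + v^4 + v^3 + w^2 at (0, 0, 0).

The Hessian of f at 0 is [[0, 0, 0], [0, 0, 0], [0, 0, 2]] with rank 1, so corank 2. A Groebner basis of the Jacobian ideal J(f) in C{u,v,w} is {768*u^2 + 768*u*v + v^4 + 8*v^3 + 192*v^2, u^3 + 36*u^2 + 36*u*v + v^3/2 + 9*v^2, u^2*v - 40*u^2 - 40*u*v - 2*v^3/3 - 10*v^2, 32*u^2 + u*v^2 + 32*u*v + 5*v^3/6 + 8*v^2, w}; counting standard monomials gives mu = 7. Corank 2; j^3 = (2*u + v)^3 is a perfect cube, so E-series; the 4-jet and mu = 7 give E_7.

Type E_7, Milnor number mu = 7.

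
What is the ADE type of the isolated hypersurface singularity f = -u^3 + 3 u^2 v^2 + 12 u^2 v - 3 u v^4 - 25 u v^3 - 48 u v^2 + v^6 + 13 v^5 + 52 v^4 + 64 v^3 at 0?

E7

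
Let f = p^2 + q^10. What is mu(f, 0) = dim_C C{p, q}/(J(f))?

The Hessian of f at 0 is [[2, 0], [0, 0]] with rank 1, so corank 1. A Groebner basis of the Jacobian ideal J(f) in C{p,q} is {q^9, p}; counting standard monomials gives mu = 9. Corank 1: A-series; mu = 9 gives A_9.

9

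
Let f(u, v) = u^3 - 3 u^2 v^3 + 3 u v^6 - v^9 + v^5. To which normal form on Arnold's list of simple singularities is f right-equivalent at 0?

E_8

The Hessian of f at 0 has rank 0. Corank 2; j^3 = u^3 is a perfect cube, so E-series; the 5-jet and mu = 8 give E_8.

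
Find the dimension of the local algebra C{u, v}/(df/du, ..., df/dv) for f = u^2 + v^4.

The Hessian of f at 0 is [[2, 0], [0, 0]] with rank 1, so corank 1. A Groebner basis of the Jacobian ideal J(f) in C{u,v} is {v^3, u}; counting standard monomials gives mu = 3. Corank 1: A-series; mu = 3 gives A_3.

3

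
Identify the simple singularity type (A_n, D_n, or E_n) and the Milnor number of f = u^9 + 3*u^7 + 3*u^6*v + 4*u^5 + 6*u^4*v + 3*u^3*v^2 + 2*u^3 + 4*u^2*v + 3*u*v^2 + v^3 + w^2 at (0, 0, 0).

Type D4, Milnor number mu = 4.

The Hessian of f at 0 is [[0, 0, 0], [0, 0, 0], [0, 0, 2]] with rank 1, so corank 2. A Groebner basis of the Jacobian ideal J(f) in C{u,v,w} is {v^3, u^2 - 3*v^2/2, u*v + 3*v^2/2, w}; counting standard monomials gives mu = 4. Corank 2; j^3 = (u + v)*(2*u^2 + 2*u*v + v^2) splits into three distinct lines over C (the quadratic factor has nonzero discriminant), so D_4.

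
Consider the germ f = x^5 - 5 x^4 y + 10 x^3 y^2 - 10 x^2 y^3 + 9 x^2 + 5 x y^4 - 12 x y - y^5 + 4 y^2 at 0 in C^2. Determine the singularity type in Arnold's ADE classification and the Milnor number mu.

Type A_{4}, Milnor number mu = 4.

The Hessian of f at 0 has rank 1. Corank 1: A-series; mu = 4 gives A_4.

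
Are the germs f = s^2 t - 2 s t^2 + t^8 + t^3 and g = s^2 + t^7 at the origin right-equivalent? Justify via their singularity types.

No.

The Hessian of f at 0 has rank 0. Corank 2; j^3 = t*(s - t)^2 has shape L^2 M (L != M), so D-series; mu = 9 gives D_9. The Hessian of g at 0 has rank 1. Corank 1: A-series; mu = 6 gives A_6. f is D_9 but g is A_6, hence not right-equivalent.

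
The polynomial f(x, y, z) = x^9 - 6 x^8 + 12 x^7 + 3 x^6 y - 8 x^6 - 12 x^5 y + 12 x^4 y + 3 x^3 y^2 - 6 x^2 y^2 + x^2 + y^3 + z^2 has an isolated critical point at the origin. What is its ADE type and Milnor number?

Type A2, Milnor number mu = 2.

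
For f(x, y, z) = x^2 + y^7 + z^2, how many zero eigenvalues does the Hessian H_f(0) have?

Hessian at 0 has rank 2.

1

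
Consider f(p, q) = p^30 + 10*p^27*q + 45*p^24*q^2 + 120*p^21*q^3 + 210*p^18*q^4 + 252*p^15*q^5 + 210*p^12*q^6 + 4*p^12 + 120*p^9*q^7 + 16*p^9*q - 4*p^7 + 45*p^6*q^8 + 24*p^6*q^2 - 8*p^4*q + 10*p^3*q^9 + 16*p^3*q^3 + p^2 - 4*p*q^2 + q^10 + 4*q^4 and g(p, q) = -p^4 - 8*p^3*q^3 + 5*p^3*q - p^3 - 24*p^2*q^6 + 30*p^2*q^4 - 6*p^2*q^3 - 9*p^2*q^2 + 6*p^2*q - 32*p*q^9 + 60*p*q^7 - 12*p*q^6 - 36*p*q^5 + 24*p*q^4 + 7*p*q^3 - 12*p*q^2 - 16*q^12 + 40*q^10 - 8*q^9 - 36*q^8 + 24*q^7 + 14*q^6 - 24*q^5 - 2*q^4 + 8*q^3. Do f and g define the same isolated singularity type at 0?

The Hessian of f at 0 has rank 1. Corank 1: A-series; mu = 9 gives A_9. The Hessian of g at 0 has rank 0. Corank 2; j^3 = -(p - 2*q)^3 is a perfect cube, so E-series; the 4-jet and mu = 7 give E_7. f is A_9 but g is E_7, hence not right-equivalent.

No.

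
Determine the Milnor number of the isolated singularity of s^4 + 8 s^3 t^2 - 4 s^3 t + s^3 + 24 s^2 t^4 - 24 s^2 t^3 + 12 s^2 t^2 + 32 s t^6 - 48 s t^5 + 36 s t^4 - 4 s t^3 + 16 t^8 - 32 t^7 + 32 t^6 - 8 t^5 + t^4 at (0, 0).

6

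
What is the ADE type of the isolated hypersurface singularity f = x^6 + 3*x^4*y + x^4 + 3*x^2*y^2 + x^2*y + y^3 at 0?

The Hessian of f at 0 has rank 0. Corank 2; j^3 = y*(x^2 + y^2) splits into three distinct lines over C (the quadratic factor has nonzero discriminant), so D_4.

D4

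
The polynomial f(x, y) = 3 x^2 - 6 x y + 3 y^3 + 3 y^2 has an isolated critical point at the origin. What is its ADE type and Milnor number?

Type A2, Milnor number mu = 2.

The Hessian of f at 0 is [[6, -6], [-6, 6]] with rank 1, so corank 1. A Groebner basis of the Jacobian ideal J(f) in C{x,y} is {y^2, x - y}; counting standard monomials gives mu = 2. Corank 1: A-series; mu = 2 gives A_2.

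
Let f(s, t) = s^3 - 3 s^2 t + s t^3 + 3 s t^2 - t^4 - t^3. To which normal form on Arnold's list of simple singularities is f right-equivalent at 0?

The Hessian of f at 0 is [[0, 0], [0, 0]] with rank 0, so corank 2. A Groebner basis of the Jacobian ideal J(f) in C{s,t} is {s^3 - 3*s^2*t - 6*s^2 + 12*s*t - 6*t^2, 3*s^2 + s*t^2 - 6*s*t + 3*t^2, 3*s^2 - 6*s*t + t^3 + 3*t^2}; counting standard monomials gives mu = 7. Corank 2; j^3 = (s - t)^3 is a perfect cube, so E-series; the 4-jet and mu = 7 give E_7.

E_7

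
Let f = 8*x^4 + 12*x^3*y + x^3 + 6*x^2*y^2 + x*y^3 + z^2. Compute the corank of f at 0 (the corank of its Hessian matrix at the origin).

The Hessian at 0 is [[0, 0, 0], [0, 0, 0], [0, 0, 2]] of rank 1; hence corank 2.

2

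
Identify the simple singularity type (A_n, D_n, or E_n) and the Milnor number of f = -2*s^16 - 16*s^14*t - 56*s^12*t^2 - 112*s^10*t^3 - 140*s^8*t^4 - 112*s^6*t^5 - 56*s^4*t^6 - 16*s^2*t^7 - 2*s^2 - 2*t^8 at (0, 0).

Type A_7, Milnor number mu = 7.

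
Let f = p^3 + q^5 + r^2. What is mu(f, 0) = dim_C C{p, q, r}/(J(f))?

8

The Hessian of f at 0 has rank 1. Corank 2; j^3 = p^3 is a perfect cube, so E-series; the 5-jet and mu = 8 give E_8.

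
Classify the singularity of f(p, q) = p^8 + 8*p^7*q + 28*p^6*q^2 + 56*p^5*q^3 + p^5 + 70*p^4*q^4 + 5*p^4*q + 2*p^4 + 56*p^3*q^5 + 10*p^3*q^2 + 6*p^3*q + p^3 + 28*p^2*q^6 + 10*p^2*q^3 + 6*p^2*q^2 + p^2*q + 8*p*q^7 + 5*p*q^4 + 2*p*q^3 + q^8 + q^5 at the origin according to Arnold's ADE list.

D_9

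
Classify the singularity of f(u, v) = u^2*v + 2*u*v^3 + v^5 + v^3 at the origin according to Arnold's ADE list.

The Hessian of f at 0 has rank 0. Corank 2; j^3 = v*(u^2 + v^2) splits into three distinct lines over C (the quadratic factor has nonzero discriminant), so D_4.

D_{4}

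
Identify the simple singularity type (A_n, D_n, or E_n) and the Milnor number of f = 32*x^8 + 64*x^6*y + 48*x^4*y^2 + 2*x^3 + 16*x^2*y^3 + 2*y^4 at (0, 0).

Type E_6, Milnor number mu = 6.

The Hessian of f at 0 is [[0, 0], [0, 0]] with rank 0, so corank 2. A Groebner basis of the Jacobian ideal J(f) in C{x,y} is {y^3, x^2}; counting standard monomials gives mu = 6. Corank 2; j^3 = 2*x^3 is a perfect cube, so E-series; the 4-jet and mu = 6 give E_6.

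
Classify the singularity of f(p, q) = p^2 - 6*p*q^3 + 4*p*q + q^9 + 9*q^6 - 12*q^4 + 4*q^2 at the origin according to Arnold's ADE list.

A_8

The Hessian of f at 0 is [[2, 4], [4, 8]] with rank 1, so corank 1. A Groebner basis of the Jacobian ideal J(f) in C{p,q} is {p^2*q^2 + 4*p^2/3 + 4*p*q + 8*q^2/3, p^3 + 6*p^2*q + 12*p*q^2 + 8*p/3 + 16*q/3, -p/3 + q^3 - 2*q/3}; counting standard monomials gives mu = 8. Corank 1: A-series; mu = 8 gives A_8.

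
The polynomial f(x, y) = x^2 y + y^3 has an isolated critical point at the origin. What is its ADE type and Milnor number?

Type D4, Milnor number mu = 4.

The Hessian of f at 0 has rank 0. Corank 2; j^3 = y*(x^2 + y^2) splits into three distinct lines over C (the quadratic factor has nonzero discriminant), so D_4.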